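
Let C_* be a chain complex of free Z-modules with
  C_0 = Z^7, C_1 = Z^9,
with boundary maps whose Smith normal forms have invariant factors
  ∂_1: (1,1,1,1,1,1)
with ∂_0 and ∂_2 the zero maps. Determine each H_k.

H_0 = Z,  H_1 = Z^3.

H_0: b_0 = 7 − 0 − 6 = 1; torsion from ∂_1 factors > 1: none. So H_0 = Z.
H_1: b_1 = 9 − 6 − 0 = 3; torsion from ∂_2 factors > 1: none. So H_1 = Z^3.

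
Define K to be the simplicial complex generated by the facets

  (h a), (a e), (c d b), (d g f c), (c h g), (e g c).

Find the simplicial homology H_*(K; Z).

H_0 = Z,  H_1 = Z,  H_2 = 0,  H_3 = 0.

Order the vertices as a < b < c < d < e < f < g < h. Listing each simplex with vertices in this order, K has dimension 3 with simplices:

  0-simplices (8): a, b, c, d, e, f, g, h
  1-simplices (14): ae, ah, bc, bd, cd, ce, cf, cg, ch, df, dg, eg, fg, gh
  2-simplices (7): bcd, cdf, cdg, ceg, cfg, cgh, dfg
  3-simplices (1): cdfg

so the chain groups are C_0 ≅ Z^8, C_1 ≅ Z^14, C_2 ≅ Z^7, C_3 ≅ Z^1.

Boundary ∂_1: C_1 → C_0 maps an edge to its endpoints' difference, ∂[p,q] = q − p.
This gives a 8×14 integer matrix of rank 7; reducing to Smith normal form yields diagonal entries (1,1,1,1,1,1,1).

Boundary ∂_2: C_2 → C_1 acts by ∂[p,q,r] = [q,r] − [p,r] + [p,q]. For instance
  ∂cdf = df − cf + cd,
  ∂bcd = cd − bd + bc.
The 14×7 boundary matrix has rank 6 and Smith normal form diag(1,1,1,1,1,1).

∂_3: C_3 → C_2 sends each 3-simplex σ to the alternating sum Σ_i (−1)^i (σ with its i-th vertex removed). For instance
  ∂cdfg = dfg − cfg + cdg − cdf.
This gives a 7×1 integer matrix of rank 1; reducing to Smith normal form yields diagonal entries (1).

Computing H_k = (kernel of ∂_k) / (image of ∂_{k+1}):

  H_0: rank C_0 − rank ∂_1 = 8 − 7 = 1, and the invariant factors of ∂_1 are all 1, so H_0 = Z.
  H_1: rank ker ∂_1 − rank ∂_2 = (14 − 7) − 6 = 1, and the invariant factors of ∂_2 are all 1, so H_1 = Z.
  H_2: rank ker ∂_2 − rank ∂_3 = (7 − 6) − 1 = 0, and the invariant factors of ∂_3 are all 1, so H_2 = 0.
  H_3: rank ker ∂_3 − rank ∂_4 = (1 − 1) − 0 = 0, and there is no ∂_4, so H_3 = 0.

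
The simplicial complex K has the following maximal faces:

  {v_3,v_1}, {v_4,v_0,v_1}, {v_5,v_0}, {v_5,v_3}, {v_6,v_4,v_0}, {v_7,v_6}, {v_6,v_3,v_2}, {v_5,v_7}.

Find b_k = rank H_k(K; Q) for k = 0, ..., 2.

Order the vertices as v_0 < v_1 < v_2 < v_3 < v_4 < v_5 < v_6 < v_7. Listing each simplex with vertices in this order, K has dimension 2 with simplices:

  0-simplices (8): [v_0], [v_1], [v_2], [v_3], [v_4], [v_5], [v_6], [v_7]
  1-simplices (13): [v_0,v_1], [v_0,v_4], [v_0,v_5], [v_0,v_6], [v_1,v_3], [v_1,v_4], [v_2,v_3], [v_2,v_6], [v_3,v_5], [v_3,v_6], [v_4,v_6], [v_5,v_7], [v_6,v_7]
  2-simplices (3): [v_0,v_1,v_4], [v_0,v_4,v_6], [v_2,v_3,v_6]

giving chain groups C_0 ≅ Z^8, C_1 ≅ Z^13, C_2 ≅ Z^3.

The boundary map ∂_1: C_1 → C_0 sends each edge [p,q] (with p < q) to q − p.
The 8×13 boundary matrix has rank 7 and Smith normal form diag(1,1,1,1,1,1,1).

Boundary ∂_2: C_2 → C_1 acts by ∂[p,q,r] = [q,r] − [p,r] + [p,q]. For instance
  ∂[v_0,v_1,v_4] = [v_1,v_4] − [v_0,v_4] + [v_0,v_1],
  ∂[v_0,v_4,v_6] = [v_4,v_6] − [v_0,v_6] + [v_0,v_4].
The 13×3 boundary matrix has rank 3 and Smith normal form diag(1,1,1).

From H_k ≅ ker(∂_k) / im(∂_{k+1}) we obtain:

  H_0: rank C_0 − rank ∂_1 = 8 − 7 = 1, and the invariant factors of ∂_1 are all 1, so H_0 ≅ Z.
  H_1: rank ker ∂_1 − rank ∂_2 = (13 − 7) − 3 = 3, and the invariant factors of ∂_2 are all 1, so H_1 ≅ Z^3.
  H_2: rank ker ∂_2 − rank ∂_3 = (3 − 3) − 0 = 0, and there is no ∂_3, so H_2 ≅ 0.

As a check, the Euler characteristic is 8 − 13 + 3 = -2, which agrees with 1 − 3 + 0 = -2.

Hence the Betti numbers are b_0 = 1, b_1 = 3, b_2 = 0.

b_0 = 1, b_1 = 3, b_2 = 0.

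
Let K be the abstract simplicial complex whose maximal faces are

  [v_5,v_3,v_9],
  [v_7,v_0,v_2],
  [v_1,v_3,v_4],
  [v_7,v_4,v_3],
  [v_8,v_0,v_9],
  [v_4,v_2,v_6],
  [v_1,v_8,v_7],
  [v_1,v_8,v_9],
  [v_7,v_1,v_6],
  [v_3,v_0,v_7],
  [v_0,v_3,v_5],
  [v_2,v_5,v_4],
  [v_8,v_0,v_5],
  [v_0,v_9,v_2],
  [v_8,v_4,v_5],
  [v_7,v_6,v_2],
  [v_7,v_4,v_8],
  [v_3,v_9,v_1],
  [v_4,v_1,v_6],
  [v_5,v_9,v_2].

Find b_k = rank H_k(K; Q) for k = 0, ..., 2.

Fix the vertex order v_0 < v_1 < v_2 < v_3 < v_4 < v_5 < v_6 < v_7 < v_8 < v_9 and write every simplex with vertices in increasing order. Then dim K = 2 and the simplices of K are:

  0-simplices (10): [v_0], [v_1], [v_2], [v_3], [v_4], [v_5], [v_6], [v_7], [v_8], [v_9]
  1-simplices (30): (30 of them)
  2-simplices (20): (20 of them)

so the chain groups are C_0 ≅ Z^10, C_1 ≅ Z^30, C_2 ≅ Z^20.

Boundary ∂_1: C_1 → C_0 is given by ∂[p,q] = [q] − [p]. For instance
  ∂[v_4,v_7] = [v_7] − [v_4].
The 10×30 boundary matrix has rank 9 and Smith normal form diag(1,1,1,1,1,1,1,1,1).

Boundary ∂_2: C_2 → C_1 acts by ∂[p,q,r] = [q,r] − [p,r] + [p,q]. For instance
  ∂[v_4,v_7,v_8] = [v_7,v_8] − [v_4,v_8] + [v_4,v_7],
  ∂[v_0,v_8,v_9] = [v_8,v_9] − [v_0,v_9] + [v_0,v_8].
As a 30×20 matrix over Z this has rank 20, with invariant factors (1,1,1,1,1,1,1,1,1,1,1,1,1,1,1,1,1,1,1,2).

Now H_k = ker ∂_k / im ∂_{k+1}, so:

  H_0: rank C_0 − rank ∂_1 = 10 − 9 = 1, and the invariant factors of ∂_1 are all 1, so H_0 = Z.
  H_1: rank ker ∂_1 − rank ∂_2 = (30 − 9) − 20 = 1, and ∂_2 has invariant factor 2 > 1, so H_1 = Z ⊕ Z/2Z.
  H_2: rank ker ∂_2 − rank ∂_3 = (20 − 20) − 0 = 0, and there is no ∂_3, so H_2 = 0.

As a check, the Euler characteristic is 10 − 30 + 20 = 0, which agrees with 1 − 1 + 0 = 0.

Hence the Betti numbers are b_0 = 1, b_1 = 1, b_2 = 0.

b_0 = 1, b_1 = 1, b_2 = 0.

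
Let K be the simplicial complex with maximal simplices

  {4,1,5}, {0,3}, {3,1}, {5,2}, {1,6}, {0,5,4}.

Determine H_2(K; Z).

Take the total order 0 < 1 < 2 < 3 < 4 < 5 < 6 on the vertex set. Then K (dimension 2) consists of the simplices:

  0-simplices (7): [0], [1], [2], [3], [4], [5], [6]
  1-simplices (9): [0,3], [0,4], [0,5], [1,3], [1,4], [1,5], [1,6], [2,5], [4,5]
  2-simplices (2): [0,4,5], [1,4,5]

giving chain groups C_0 ≅ Z^7, C_1 ≅ Z^9, C_2 ≅ Z^2.

Boundary ∂_1: C_1 → C_0 sends each edge [p,q] (with p < q) to q − p. For instance
  ∂[4,5] = [5] − [4].
The resulting 7×9 matrix has rank 6, and its Smith normal form has invariant factors (1,1,1,1,1,1).

Boundary ∂_2: C_2 → C_1 acts by ∂[p,q,r] = [q,r] − [p,r] + [p,q]. For instance
  ∂[0,4,5] = [4,5] − [0,5] + [0,4],
  ∂[1,4,5] = [4,5] − [1,5] + [1,4].
As a 9×2 matrix over Z this has rank 2, with invariant factors (1,1).

Computing H_k = (kernel of ∂_k) / (image of ∂_{k+1}):

  H_2: rank ker ∂_2 − rank ∂_3 = (2 − 2) − 0 = 0, and there is no ∂_3, so H_2 = 0.

H_2 ≅ 0.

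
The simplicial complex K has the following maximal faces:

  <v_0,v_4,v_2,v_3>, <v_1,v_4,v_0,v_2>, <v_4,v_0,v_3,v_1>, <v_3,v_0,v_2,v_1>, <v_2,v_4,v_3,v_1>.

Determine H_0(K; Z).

K has 5 vertices, 10 edges, 10 triangles, 5 3-simplices.
rank ∂_0 = 0, rank ∂_1 = 4 ⇒ b_0 = 5 − 0 − 4 = 1; all invariant factors of ∂_1 are 1 so no torsion. So H_0 = Z.

H_0 ≅ Z.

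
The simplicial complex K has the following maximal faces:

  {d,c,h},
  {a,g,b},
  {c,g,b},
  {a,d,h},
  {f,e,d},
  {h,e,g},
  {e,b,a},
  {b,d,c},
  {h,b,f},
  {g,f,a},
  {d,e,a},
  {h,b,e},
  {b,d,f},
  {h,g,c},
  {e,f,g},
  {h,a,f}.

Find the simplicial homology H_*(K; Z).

Take the total order a < b < c < d < e < f < g < h on the vertex set. Then K (dimension 2) consists of the simplices:

  0-simplices (8): a, b, c, d, e, f, g, h
  1-simplices (24): ab, ad, ae, af, ag, ah, bc, bd, be, bf, bg, bh, cd, cg, ch, de, df, dh, ef, eg, eh, fg, fh, gh
  2-simplices (16): abe, abg, ade, adh, afg, afh, bcd, bcg, bdf, beh, bfh, cdh, cgh, def, efg, egh

giving chain groups C_0 ≅ Z^8, C_1 ≅ Z^24, C_2 ≅ Z^16.

The boundary map ∂_1: C_1 → C_0 is given by ∂[p,q] = [q] − [p].
This gives a 8×24 integer matrix of rank 7; reducing to Smith normal form yields diagonal entries (1,1,1,1,1,1,1).

Boundary ∂_2: C_2 → C_1 maps a triangle to the signed sum of its edges. For instance
  ∂egh = gh − eh + eg,
  ∂def = ef − df + de.
The resulting 24×16 matrix has rank 15, and its Smith normal form has invariant factors (1,1,1,1,1,1,1,1,1,1,1,1,1,1,1).

Now H_k = ker ∂_k / im ∂_{k+1}, so:

  H_0: rank C_0 − rank ∂_1 = 8 − 7 = 1, and the invariant factors of ∂_1 are all 1, so H_0 ≅ Z.
  H_1: rank ker ∂_1 − rank ∂_2 = (24 − 7) − 15 = 2, and the invariant factors of ∂_2 are all 1, so H_1 ≅ Z^2.
  H_2: rank ker ∂_2 − rank ∂_3 = (16 − 15) − 0 = 1, and there is no ∂_3, so H_2 ≅ Z.

H_0 = Z,  H_1 = Z^2,  H_2 = Z.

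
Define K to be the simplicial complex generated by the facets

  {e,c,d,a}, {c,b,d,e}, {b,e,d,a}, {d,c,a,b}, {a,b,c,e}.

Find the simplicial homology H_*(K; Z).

Fix the vertex order a < b < c < d < e and write every simplex with vertices in increasing order. Then dim K = 3 and the simplices of K are:

  0-simplices (5): a, b, c, d, e
  1-simplices (10): ab, ac, ad, ae, bc, bd, be, cd, ce, de
  2-simplices (10): abc, abd, abe, acd, ace, ade, bcd, bce, bde, cde
  3-simplices (5): abcd, abce, abde, acde, bcde

so the chain groups are C_0 ≅ Z^5, C_1 ≅ Z^10, C_2 ≅ Z^10, C_3 ≅ Z^5.

The boundary map ∂_1: C_1 → C_0 is given by ∂[p,q] = [q] − [p]. For instance
  ∂cd = d − c.
This gives a 5×10 integer matrix of rank 4; reducing to Smith normal form yields diagonal entries (1,1,1,1).

The boundary map ∂_2: C_2 → C_1 acts by ∂[p,q,r] = [q,r] − [p,r] + [p,q]. For instance
  ∂bde = de − be + bd,
  ∂abe = be − ae + ab.
This gives a 10×10 integer matrix of rank 6; reducing to Smith normal form yields diagonal entries (1,1,1,1,1,1).

The boundary map ∂_3: C_3 → C_2 sends each 3-simplex σ to the alternating sum Σ_i (−1)^i (σ with its i-th vertex removed). For instance
  ∂acde = cde − ade + ace − acd,
  ∂abce = bce − ace + abe − abc.
The 10×5 boundary matrix has rank 4 and Smith normal form diag(1,1,1,1).

Computing H_k = (kernel of ∂_k) / (image of ∂_{k+1}):

  H_0: rank C_0 − rank ∂_1 = 5 − 4 = 1, and the invariant factors of ∂_1 are all 1, so H_0 ≅ Z.
  H_1: rank ker ∂_1 − rank ∂_2 = (10 − 4) − 6 = 0, and the invariant factors of ∂_2 are all 1, so H_1 ≅ 0.
  H_2: rank ker ∂_2 − rank ∂_3 = (10 − 6) − 4 = 0, and the invariant factors of ∂_3 are all 1, so H_2 ≅ 0.
  H_3: rank ker ∂_3 − rank ∂_4 = (5 − 4) − 0 = 1, and there is no ∂_4, so H_3 ≅ Z.

As a check, the Euler characteristic is 5 − 10 + 10 − 5 = 0, which agrees with 1 − 0 + 0 − 1 = 0.
(K is a triangulation of the 3-sphere S^3.)

H_0 ≅ Z,  H_1 = 0,  H_2 = 0,  H_3 ≅ Z.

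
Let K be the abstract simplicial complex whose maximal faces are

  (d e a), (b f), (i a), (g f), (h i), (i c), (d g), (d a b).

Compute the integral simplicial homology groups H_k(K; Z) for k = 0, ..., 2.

H_0 ≅ Z,  H_1 ≅ Z,  H_2 = 0.

K has 9 vertices, 11 edges, 2 triangles.
rank ∂_0 = 0, rank ∂_1 = 8 ⇒ b_0 = 9 − 0 − 8 = 1; all invariant factors of ∂_1 are 1 so no torsion. So H_0 ≅ Z.
rank ∂_1 = 8, rank ∂_2 = 2 ⇒ b_1 = 11 − 8 − 2 = 1; all invariant factors of ∂_2 are 1 so no torsion. So H_1 ≅ Z.
rank ∂_2 = 2, rank ∂_3 = 0 ⇒ b_2 = 2 − 2 − 0 = 0. So H_2 ≅ 0.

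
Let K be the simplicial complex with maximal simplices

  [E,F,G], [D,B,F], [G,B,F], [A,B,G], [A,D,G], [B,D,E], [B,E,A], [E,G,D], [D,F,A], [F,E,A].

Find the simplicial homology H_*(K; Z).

K has 6 vertices, 15 edges, 10 triangles.
rank ∂_0 = 0, rank ∂_1 = 5 ⇒ b_0 = 6 − 0 − 5 = 1; all invariant factors of ∂_1 are 1 so no torsion. So H_0 = Z.
rank ∂_1 = 5, rank ∂_2 = 10 ⇒ b_1 = 15 − 5 − 10 = 0; ∂_2 has invariant factor(s) [2] giving torsion. So H_1 = Z/2Z.
rank ∂_2 = 10, rank ∂_3 = 0 ⇒ b_2 = 10 − 10 − 0 = 0. So H_2 = 0.

H_0 = Z,  H_1 = Z/2Z,  H_2 = 0.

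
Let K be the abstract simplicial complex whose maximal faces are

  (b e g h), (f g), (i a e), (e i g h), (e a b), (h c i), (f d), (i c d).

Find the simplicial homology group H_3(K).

K has 9 vertices, 18 edges, 11 triangles, 2 3-simplices.
rank ∂_3 = 2, rank ∂_4 = 0 ⇒ b_3 = 2 − 2 − 0 = 0. So H_3 = 0.

H_3 = 0.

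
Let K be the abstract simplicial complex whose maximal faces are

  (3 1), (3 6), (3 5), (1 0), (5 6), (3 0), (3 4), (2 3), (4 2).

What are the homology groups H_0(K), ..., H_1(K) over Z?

H_0 ≅ Z,  H_1 ≅ Z^3.

Take the total order 0 < 1 < 2 < 3 < 4 < 5 < 6 on the vertex set. Then K (dimension 1) consists of the simplices:

  0-simplices (7): [0], [1], [2], [3], [4], [5], [6]
  1-simplices (9): [0,1], [0,3], [1,3], [2,3], [2,4], [3,4], [3,5], [3,6], [5,6]

so the chain groups are C_0 ≅ Z^7, C_1 ≅ Z^9.

The boundary map ∂_1: C_1 → C_0 is given by ∂[p,q] = [q] − [p].
As a 7×9 matrix over Z this has rank 6, with invariant factors (1,1,1,1,1,1).

Now H_k = ker ∂_k / im ∂_{k+1}, so:

  H_0: rank C_0 − rank ∂_1 = 7 − 6 = 1, and the invariant factors of ∂_1 are all 1, so H_0 = Z.
  H_1: rank ker ∂_1 − rank ∂_2 = (9 − 6) − 0 = 3, and there is no ∂_2, so H_1 = Z^3.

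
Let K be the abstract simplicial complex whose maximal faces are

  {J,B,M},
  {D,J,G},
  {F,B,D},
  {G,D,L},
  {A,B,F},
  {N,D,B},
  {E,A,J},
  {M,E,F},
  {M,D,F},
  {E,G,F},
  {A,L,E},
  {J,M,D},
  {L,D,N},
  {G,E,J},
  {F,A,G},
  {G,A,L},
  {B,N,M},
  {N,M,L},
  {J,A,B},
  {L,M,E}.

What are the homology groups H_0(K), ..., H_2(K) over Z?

Fix the vertex order A < B < D < E < F < G < J < L < M < N and write every simplex with vertices in increasing order. Then dim K = 2 and the simplices of K are:

  0-simplices (10): A, B, D, E, F, G, J, L, M, N
  1-simplices (30): AB, AE, AF, AG, AJ, AL, BD, BF, BJ, BM, BN, DF, DG, DJ, DL, DM, DN, EF, EG, EJ, EL, EM, FG, FM, GJ, GL, JM, LM, LN, MN
  2-simplices (20): ABF, ABJ, AEJ, AEL, AFG, AGL, BDF, BDN, BJM, BMN, DFM, DGJ, DGL, DJM, DLN, EFG, EFM, EGJ, ELM, LMN

giving chain groups C_0 ≅ Z^10, C_1 ≅ Z^30, C_2 ≅ Z^20.

Boundary ∂_1: C_1 → C_0 sends each edge [p,q] (with p < q) to q − p. For instance
  ∂JM = M − J.
The 10×30 boundary matrix has rank 9 and Smith normal form diag(1,1,1,1,1,1,1,1,1).

The boundary map ∂_2: C_2 → C_1 sends each 2-simplex [p,q,r] to [q,r] − [p,r] + [p,q]. For instance
  ∂AEL = EL − AL + AE,
  ∂BDN = DN − BN + BD.
The resulting 30×20 matrix has rank 20, and its Smith normal form has invariant factors (1,1,1,1,1,1,1,1,1,1,1,1,1,1,1,1,1,1,1,2).

Reading off H_k = ker ∂_k / im ∂_{k+1}:

  H_0: rank C_0 − rank ∂_1 = 10 − 9 = 1, and the invariant factors of ∂_1 are all 1, so H_0 ≅ Z.
  H_1: rank ker ∂_1 − rank ∂_2 = (30 − 9) − 20 = 1, and ∂_2 has invariant factor 2 > 1, so H_1 ≅ Z ⊕ Z/2Z.
  H_2: rank ker ∂_2 − rank ∂_3 = (20 − 20) − 0 = 0, and there is no ∂_3, so H_2 ≅ 0.

H_0 = Z,  H_1 = Z ⊕ Z/2Z,  H_2 = 0.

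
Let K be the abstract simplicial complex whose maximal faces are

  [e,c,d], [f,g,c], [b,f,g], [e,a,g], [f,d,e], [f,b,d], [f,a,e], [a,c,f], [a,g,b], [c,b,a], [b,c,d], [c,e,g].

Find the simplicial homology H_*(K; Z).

Take the total order a < b < c < d < e < f < g on the vertex set. Then K (dimension 2) consists of the simplices:

  0-simplices (7): a, b, c, d, e, f, g
  1-simplices (18): ab, ac, ae, af, ag, bc, bd, bf, bg, cd, ce, cf, cg, de, df, ef, eg, fg
  2-simplices (12): abc, abg, acf, aef, aeg, bcd, bdf, bfg, cde, ceg, cfg, def

giving chain groups C_0 ≅ Z^7, C_1 ≅ Z^18, C_2 ≅ Z^12.

∂_1: C_1 → C_0 is given by ∂[p,q] = [q] − [p]. For instance
  ∂cg = g − c.
The resulting 7×18 matrix has rank 6, and its Smith normal form has invariant factors (1,1,1,1,1,1).

Boundary ∂_2: C_2 → C_1 sends each 2-simplex [p,q,r] to [q,r] − [p,r] + [p,q]. For instance
  ∂ceg = eg − cg + ce,
  ∂aef = ef − af + ae.
The 18×12 boundary matrix has rank 12 and Smith normal form diag(1,1,1,1,1,1,1,1,1,1,1,2).

Now H_k = ker ∂_k / im ∂_{k+1}, so:

  H_0: rank C_0 − rank ∂_1 = 7 − 6 = 1, and the invariant factors of ∂_1 are all 1, so H_0 = Z.
  H_1: rank ker ∂_1 − rank ∂_2 = (18 − 6) − 12 = 0, and ∂_2 has invariant factor 2 > 1, so H_1 = Z/2.
  H_2: rank ker ∂_2 − rank ∂_3 = (12 − 12) − 0 = 0, and there is no ∂_3, so H_2 = 0.

(K is a triangulation of the real projective plane RP^2.)

H_0 ≅ Z,  H_1 ≅ Z/2,  H_2 = 0.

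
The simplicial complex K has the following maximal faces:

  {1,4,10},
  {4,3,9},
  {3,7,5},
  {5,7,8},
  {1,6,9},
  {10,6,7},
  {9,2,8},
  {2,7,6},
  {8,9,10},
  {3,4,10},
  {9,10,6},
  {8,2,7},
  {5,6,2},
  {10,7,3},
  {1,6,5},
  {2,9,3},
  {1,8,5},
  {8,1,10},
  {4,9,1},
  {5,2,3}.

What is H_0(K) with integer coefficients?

We work with the vertex ordering 1 < 2 < 3 < 4 < 5 < 6 < 7 < 8 < 9 < 10. The simplices of K, each written with vertices in increasing order, are:

  0-simplices (10): [1], [2], [3], [4], [5], [6], [7], [8], [9], [10]
  1-simplices (30): (30 of them)
  2-simplices (20): (20 of them)

Hence C_0 ≅ Z^10, C_1 ≅ Z^30, C_2 ≅ Z^20.

∂_1: C_1 → C_0 maps an edge to its endpoints' difference, ∂[p,q] = q − p.
The resulting 10×30 matrix has rank 9, and its Smith normal form has invariant factors (1,1,1,1,1,1,1,1,1).

Boundary ∂_2: C_2 → C_1 acts by ∂[p,q,r] = [q,r] − [p,r] + [p,q]. For instance
  ∂[3,4,9] = [4,9] − [3,9] + [3,4],
  ∂[2,3,5] = [3,5] − [2,5] + [2,3].
This gives a 30×20 integer matrix of rank 20; reducing to Smith normal form yields diagonal entries (1,1,1,1,1,1,1,1,1,1,1,1,1,1,1,1,1,1,1,2).

Computing H_k = (kernel of ∂_k) / (image of ∂_{k+1}):

  H_0: rank C_0 − rank ∂_1 = 10 − 9 = 1, and the invariant factors of ∂_1 are all 1, so H_0 = Z.

H_0 = Z.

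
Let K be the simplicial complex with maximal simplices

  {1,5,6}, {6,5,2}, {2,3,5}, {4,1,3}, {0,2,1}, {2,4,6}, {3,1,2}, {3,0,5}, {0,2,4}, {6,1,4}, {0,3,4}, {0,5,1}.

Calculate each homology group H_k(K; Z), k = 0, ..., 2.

H_0 = Z,  H_1 = Z/2,  H_2 = 0.

We work with the vertex ordering 0 < 1 < 2 < 3 < 4 < 5 < 6. The simplices of K, each written with vertices in increasing order, are:

  0-simplices (7): [0], [1], [2], [3], [4], [5], [6]
  1-simplices (18): [0,1], [0,2], [0,3], [0,4], [0,5], [1,2], [1,3], [1,4], [1,5], [1,6], [2,3], [2,4], [2,5], [2,6], [3,4], [3,5], [4,6], [5,6]
  2-simplices (12): [0,1,2], [0,1,5], [0,2,4], [0,3,4], [0,3,5], [1,2,3], [1,3,4], [1,4,6], [1,5,6], [2,3,5], [2,4,6], [2,5,6]

Hence C_0 ≅ Z^7, C_1 ≅ Z^18, C_2 ≅ Z^12.

The boundary map ∂_1: C_1 → C_0 is given by ∂[p,q] = [q] − [p].
As a 7×18 matrix over Z this has rank 6, with invariant factors (1,1,1,1,1,1).

∂_2: C_2 → C_1 sends each 2-simplex [p,q,r] to [q,r] − [p,r] + [p,q]. For instance
  ∂[1,3,4] = [3,4] − [1,4] + [1,3],
  ∂[1,5,6] = [5,6] − [1,6] + [1,5].
This gives a 18×12 integer matrix of rank 12; reducing to Smith normal form yields diagonal entries (1,1,1,1,1,1,1,1,1,1,1,2).

Computing H_k = (kernel of ∂_k) / (image of ∂_{k+1}):

  H_0: rank C_0 − rank ∂_1 = 7 − 6 = 1, and the invariant factors of ∂_1 are all 1, so H_0 = Z.
  H_1: rank ker ∂_1 − rank ∂_2 = (18 − 6) − 12 = 0, and ∂_2 has invariant factor 2 > 1, so H_1 = Z/2.
  H_2: rank ker ∂_2 − rank ∂_3 = (12 − 12) − 0 = 0, and there is no ∂_3, so H_2 = 0.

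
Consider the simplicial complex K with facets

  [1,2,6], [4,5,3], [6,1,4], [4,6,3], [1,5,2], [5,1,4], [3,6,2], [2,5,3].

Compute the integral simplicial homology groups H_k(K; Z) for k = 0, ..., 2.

Fix the vertex order 1 < 2 < 3 < 4 < 5 < 6 and write every simplex with vertices in increasing order. Then dim K = 2 and the simplices of K are:

  0-simplices (6): [1], [2], [3], [4], [5], [6]
  1-simplices (12): [1,2], [1,4], [1,5], [1,6], [2,3], [2,5], [2,6], [3,4], [3,5], [3,6], [4,5], [4,6]
  2-simplices (8): [1,2,5], [1,2,6], [1,4,5], [1,4,6], [2,3,5], [2,3,6], [3,4,5], [3,4,6]

giving chain groups C_0 ≅ Z^6, C_1 ≅ Z^12, C_2 ≅ Z^8.

Boundary ∂_1: C_1 → C_0 maps an edge to its endpoints' difference, ∂[p,q] = q − p.
The 6×12 boundary matrix has rank 5 and Smith normal form diag(1,1,1,1,1).

Boundary ∂_2: C_2 → C_1 maps a triangle to the signed sum of its edges. For instance
  ∂[1,2,5] = [2,5] − [1,5] + [1,2],
  ∂[2,3,6] = [3,6] − [2,6] + [2,3].
As a 12×8 matrix over Z this has rank 7, with invariant factors (1,1,1,1,1,1,1).

Reading off H_k = ker ∂_k / im ∂_{k+1}:

  H_0: rank C_0 − rank ∂_1 = 6 − 5 = 1, and the invariant factors of ∂_1 are all 1, so H_0 = Z.
  H_1: rank ker ∂_1 − rank ∂_2 = (12 − 5) − 7 = 0, and the invariant factors of ∂_2 are all 1, so H_1 = 0.
  H_2: rank ker ∂_2 − rank ∂_3 = (8 − 7) − 0 = 1, and there is no ∂_3, so H_2 = Z.

As a check, the Euler characteristic is 6 − 12 + 8 = 2, which agrees with 1 − 0 + 1 = 2.
(K is a triangulation of the 2-sphere S^2.)

H_0 ≅ Z,  H_1 = 0,  H_2 ≅ Z.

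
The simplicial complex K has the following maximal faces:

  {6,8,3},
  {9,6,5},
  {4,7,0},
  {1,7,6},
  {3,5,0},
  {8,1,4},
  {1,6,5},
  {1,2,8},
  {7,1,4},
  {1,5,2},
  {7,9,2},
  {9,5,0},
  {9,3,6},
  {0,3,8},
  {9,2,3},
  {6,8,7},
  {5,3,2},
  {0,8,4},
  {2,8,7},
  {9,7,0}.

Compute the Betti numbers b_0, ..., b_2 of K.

Take the total order 0 < 1 < 2 < 3 < 4 < 5 < 6 < 7 < 8 < 9 on the vertex set. Then K (dimension 2) consists of the simplices:

  0-simplices (10): [0], [1], [2], [3], [4], [5], [6], [7], [8], [9]
  1-simplices (30): (30 of them)
  2-simplices (20): (20 of them)

Hence C_0 ≅ Z^10, C_1 ≅ Z^30, C_2 ≅ Z^20.

The boundary map ∂_1: C_1 → C_0 sends each edge [p,q] (with p < q) to q − p. For instance
  ∂[1,8] = [8] − [1].
The 10×30 boundary matrix has rank 9 and Smith normal form diag(1,1,1,1,1,1,1,1,1).

∂_2: C_2 → C_1 maps a triangle to the signed sum of its edges. For instance
  ∂[1,2,5] = [2,5] − [1,5] + [1,2],
  ∂[2,7,8] = [7,8] − [2,8] + [2,7].
The 30×20 boundary matrix has rank 20 and Smith normal form diag(1,1,1,1,1,1,1,1,1,1,1,1,1,1,1,1,1,1,1,2).

From H_k ≅ ker(∂_k) / im(∂_{k+1}) we obtain:

  H_0: rank C_0 − rank ∂_1 = 10 − 9 = 1, and the invariant factors of ∂_1 are all 1, so H_0 = Z.
  H_1: rank ker ∂_1 − rank ∂_2 = (30 − 9) − 20 = 1, and ∂_2 has invariant factor 2 > 1, so H_1 = Z ⊕ Z/2.
  H_2: rank ker ∂_2 − rank ∂_3 = (20 − 20) − 0 = 0, and there is no ∂_3, so H_2 = 0.

Hence the Betti numbers are b_0 = 1, b_1 = 1, b_2 = 0.

b_0 = 1, b_1 = 1, b_2 = 0.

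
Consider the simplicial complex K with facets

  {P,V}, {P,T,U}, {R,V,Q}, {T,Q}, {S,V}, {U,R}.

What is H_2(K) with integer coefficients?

We work with the vertex ordering P < Q < R < S < T < U < V. The simplices of K, each written with vertices in increasing order, are:

  0-simplices (7): P, Q, R, S, T, U, V
  1-simplices (10): PT, PU, PV, QR, QT, QV, RU, RV, SV, TU
  2-simplices (2): PTU, QRV

so the chain groups are C_0 ≅ Z^7, C_1 ≅ Z^10, C_2 ≅ Z^2.

The boundary map ∂_1: C_1 → C_0 is given by ∂[p,q] = [q] − [p]. For instance
  ∂SV = V − S.
The resulting 7×10 matrix has rank 6, and its Smith normal form has invariant factors (1,1,1,1,1,1).

Boundary ∂_2: C_2 → C_1 sends each 2-simplex [p,q,r] to [q,r] − [p,r] + [p,q]. For instance
  ∂QRV = RV − QV + QR,
  ∂PTU = TU − PU + PT.
As a 10×2 matrix over Z this has rank 2, with invariant factors (1,1).

Reading off H_k = ker ∂_k / im ∂_{k+1}:

  H_2: rank ker ∂_2 − rank ∂_3 = (2 − 2) − 0 = 0, and there is no ∂_3, so H_2 = 0.

H_2 ≅ 0.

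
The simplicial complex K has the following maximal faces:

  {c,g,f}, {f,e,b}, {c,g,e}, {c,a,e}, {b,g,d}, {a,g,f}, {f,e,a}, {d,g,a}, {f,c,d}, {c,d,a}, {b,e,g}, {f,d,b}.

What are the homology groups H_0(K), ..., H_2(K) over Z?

H_0 = Z,  H_1 = Z/2Z,  H_2 = 0.

Take the total order a < b < c < d < e < f < g on the vertex set. Then K (dimension 2) consists of the simplices:

  0-simplices (7): a, b, c, d, e, f, g
  1-simplices (18): ac, ad, ae, af, ag, bd, be, bf, bg, cd, ce, cf, cg, df, dg, ef, eg, fg
  2-simplices (12): acd, ace, adg, aef, afg, bdf, bdg, bef, beg, cdf, ceg, cfg

so the chain groups are C_0 ≅ Z^7, C_1 ≅ Z^18, C_2 ≅ Z^12.

∂_1: C_1 → C_0 sends each edge [p,q] (with p < q) to q − p.
The resulting 7×18 matrix has rank 6, and its Smith normal form has invariant factors (1,1,1,1,1,1).

Boundary ∂_2: C_2 → C_1 sends each 2-simplex [p,q,r] to [q,r] − [p,r] + [p,q]. For instance
  ∂cdf = df − cf + cd,
  ∂adg = dg − ag + ad.
This gives a 18×12 integer matrix of rank 12; reducing to Smith normal form yields diagonal entries (1,1,1,1,1,1,1,1,1,1,1,2).

Reading off H_k = ker ∂_k / im ∂_{k+1}:

  H_0: rank C_0 − rank ∂_1 = 7 − 6 = 1, and the invariant factors of ∂_1 are all 1, so H_0 ≅ Z.
  H_1: rank ker ∂_1 − rank ∂_2 = (18 − 6) − 12 = 0, and ∂_2 has invariant factor 2 > 1, so H_1 ≅ Z/2Z.
  H_2: rank ker ∂_2 − rank ∂_3 = (12 − 12) − 0 = 0, and there is no ∂_3, so H_2 ≅ 0.

As a check, the Euler characteristic is 7 − 18 + 12 = 1, which agrees with 1 − 0 + 0 = 1.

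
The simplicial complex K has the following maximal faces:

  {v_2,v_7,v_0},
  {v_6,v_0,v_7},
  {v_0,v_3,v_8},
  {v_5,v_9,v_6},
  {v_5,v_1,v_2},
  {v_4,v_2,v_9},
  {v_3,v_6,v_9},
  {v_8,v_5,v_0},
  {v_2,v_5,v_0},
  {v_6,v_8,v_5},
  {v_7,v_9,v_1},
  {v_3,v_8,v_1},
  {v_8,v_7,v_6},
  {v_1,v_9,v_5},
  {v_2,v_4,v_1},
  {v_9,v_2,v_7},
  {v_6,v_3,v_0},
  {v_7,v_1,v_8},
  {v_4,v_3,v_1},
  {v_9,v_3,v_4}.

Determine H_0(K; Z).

Fix the vertex order v_0 < v_1 < v_2 < v_3 < v_4 < v_5 < v_6 < v_7 < v_8 < v_9 and write every simplex with vertices in increasing order. Then dim K = 2 and the simplices of K are:

  0-simplices (10): [v_0], [v_1], [v_2], [v_3], [v_4], [v_5], [v_6], [v_7], [v_8], [v_9]
  1-simplices (30): (30 of them)
  2-simplices (20): (20 of them)

so the chain groups are C_0 ≅ Z^10, C_1 ≅ Z^30, C_2 ≅ Z^20.

∂_1: C_1 → C_0 is given by ∂[p,q] = [q] − [p]. For instance
  ∂[v_6,v_8] = [v_8] − [v_6].
This gives a 10×30 integer matrix of rank 9; reducing to Smith normal form yields diagonal entries (1,1,1,1,1,1,1,1,1).

∂_2: C_2 → C_1 acts by ∂[p,q,r] = [q,r] − [p,r] + [p,q]. For instance
  ∂[v_1,v_7,v_8] = [v_7,v_8] − [v_1,v_8] + [v_1,v_7],
  ∂[v_2,v_4,v_9] = [v_4,v_9] − [v_2,v_9] + [v_2,v_4].
The 30×20 boundary matrix has rank 20 and Smith normal form diag(1,1,1,1,1,1,1,1,1,1,1,1,1,1,1,1,1,1,1,2).

From H_k ≅ ker(∂_k) / im(∂_{k+1}) we obtain:

  H_0: rank C_0 − rank ∂_1 = 10 − 9 = 1, and the invariant factors of ∂_1 are all 1, so H_0 ≅ Z.

(K is a triangulation of the Klein bottle.)

H_0 = Z.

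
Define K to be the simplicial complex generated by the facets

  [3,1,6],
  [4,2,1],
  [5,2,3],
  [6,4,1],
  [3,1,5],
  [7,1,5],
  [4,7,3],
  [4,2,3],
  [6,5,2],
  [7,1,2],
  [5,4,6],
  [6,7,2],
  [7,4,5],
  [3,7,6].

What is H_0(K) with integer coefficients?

H_0 ≅ Z.

We work with the vertex ordering 1 < 2 < 3 < 4 < 5 < 6 < 7. The simplices of K, each written with vertices in increasing order, are:

  0-simplices (7): [1], [2], [3], [4], [5], [6], [7]
  1-simplices (21): [1,2], [1,3], [1,4], [1,5], [1,6], [1,7], [2,3], [2,4], [2,5], [2,6], [2,7], [3,4], [3,5], [3,6], [3,7], [4,5], [4,6], [4,7], [5,6], [5,7], [6,7]
  2-simplices (14): [1,2,4], [1,2,7], [1,3,5], [1,3,6], [1,4,6], [1,5,7], [2,3,4], [2,3,5], [2,5,6], [2,6,7], [3,4,7], [3,6,7], [4,5,6], [4,5,7]

Hence C_0 ≅ Z^7, C_1 ≅ Z^21, C_2 ≅ Z^14.

The boundary map ∂_1: C_1 → C_0 maps an edge to its endpoints' difference, ∂[p,q] = q − p. For instance
  ∂[5,7] = [7] − [5].
As a 7×21 matrix over Z this has rank 6, with invariant factors (1,1,1,1,1,1).

Boundary ∂_2: C_2 → C_1 sends each 2-simplex [p,q,r] to [q,r] − [p,r] + [p,q]. For instance
  ∂[4,5,7] = [5,7] − [4,7] + [4,5],
  ∂[1,2,7] = [2,7] − [1,7] + [1,2].
The resulting 21×14 matrix has rank 13, and its Smith normal form has invariant factors (1,1,1,1,1,1,1,1,1,1,1,1,1).

Reading off H_k = ker ∂_k / im ∂_{k+1}:

  H_0: rank C_0 − rank ∂_1 = 7 − 6 = 1, and the invariant factors of ∂_1 are all 1, so H_0 = Z.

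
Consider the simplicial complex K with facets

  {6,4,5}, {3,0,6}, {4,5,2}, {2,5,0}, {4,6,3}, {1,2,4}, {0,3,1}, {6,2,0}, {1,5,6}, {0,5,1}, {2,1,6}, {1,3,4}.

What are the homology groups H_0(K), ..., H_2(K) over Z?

H_0 ≅ Z,  H_1 ≅ Z/2,  H_2 = 0.

Order the vertices as 0 < 1 < 2 < 3 < 4 < 5 < 6. Listing each simplex with vertices in this order, K has dimension 2 with simplices:

  0-simplices (7): [0], [1], [2], [3], [4], [5], [6]
  1-simplices (18): [0,1], [0,2], [0,3], [0,5], [0,6], [1,2], [1,3], [1,4], [1,5], [1,6], [2,4], [2,5], [2,6], [3,4], [3,6], [4,5], [4,6], [5,6]
  2-simplices (12): [0,1,3], [0,1,5], [0,2,5], [0,2,6], [0,3,6], [1,2,4], [1,2,6], [1,3,4], [1,5,6], [2,4,5], [3,4,6], [4,5,6]

so the chain groups are C_0 ≅ Z^7, C_1 ≅ Z^18, C_2 ≅ Z^12.

Boundary ∂_1: C_1 → C_0 is given by ∂[p,q] = [q] − [p].
The resulting 7×18 matrix has rank 6, and its Smith normal form has invariant factors (1,1,1,1,1,1).

The boundary map ∂_2: C_2 → C_1 maps a triangle to the signed sum of its edges. For instance
  ∂[1,3,4] = [3,4] − [1,4] + [1,3],
  ∂[0,1,3] = [1,3] − [0,3] + [0,1].
This gives a 18×12 integer matrix of rank 12; reducing to Smith normal form yields diagonal entries (1,1,1,1,1,1,1,1,1,1,1,2).

Now H_k = ker ∂_k / im ∂_{k+1}, so:

  H_0: rank C_0 − rank ∂_1 = 7 − 6 = 1, and the invariant factors of ∂_1 are all 1, so H_0 ≅ Z.
  H_1: rank ker ∂_1 − rank ∂_2 = (18 − 6) − 12 = 0, and ∂_2 has invariant factor 2 > 1, so H_1 ≅ Z/2.
  H_2: rank ker ∂_2 − rank ∂_3 = (12 − 12) − 0 = 0, and there is no ∂_3, so H_2 ≅ 0.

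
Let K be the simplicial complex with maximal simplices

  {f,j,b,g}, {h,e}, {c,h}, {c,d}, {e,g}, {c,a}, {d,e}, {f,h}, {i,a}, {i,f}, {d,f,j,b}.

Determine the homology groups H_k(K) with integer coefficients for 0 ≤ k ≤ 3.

H_0 ≅ Z,  H_1 ≅ Z^4,  H_2 = 0,  H_3 = 0.

K has 10 vertices, 18 edges, 7 triangles, 2 3-simplices.
rank ∂_0 = 0, rank ∂_1 = 9 ⇒ b_0 = 10 − 0 − 9 = 1; all invariant factors of ∂_1 are 1 so no torsion. So H_0 ≅ Z.
rank ∂_1 = 9, rank ∂_2 = 5 ⇒ b_1 = 18 − 9 − 5 = 4; all invariant factors of ∂_2 are 1 so no torsion. So H_1 ≅ Z^4.
rank ∂_2 = 5, rank ∂_3 = 2 ⇒ b_2 = 7 − 5 − 2 = 0; all invariant factors of ∂_3 are 1 so no torsion. So H_2 ≅ 0.
rank ∂_3 = 2, rank ∂_4 = 0 ⇒ b_3 = 2 − 2 − 0 = 0. So H_3 ≅ 0.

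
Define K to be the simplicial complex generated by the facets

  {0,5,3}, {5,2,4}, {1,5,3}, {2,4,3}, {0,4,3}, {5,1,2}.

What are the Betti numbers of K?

b_0 = 1, b_1 = 1, b_2 = 0.

We work with the vertex ordering 0 < 1 < 2 < 3 < 4 < 5. The simplices of K, each written with vertices in increasing order, are:

  0-simplices (6): [0], [1], [2], [3], [4], [5]
  1-simplices (12): [0,3], [0,4], [0,5], [1,2], [1,3], [1,5], [2,3], [2,4], [2,5], [3,4], [3,5], [4,5]
  2-simplices (6): [0,3,4], [0,3,5], [1,2,5], [1,3,5], [2,3,4], [2,4,5]

so the chain groups are C_0 ≅ Z^6, C_1 ≅ Z^12, C_2 ≅ Z^6.

∂_1: C_1 → C_0 sends each edge [p,q] (with p < q) to q − p. For instance
  ∂[3,4] = [4] − [3].
As a 6×12 matrix over Z this has rank 5, with invariant factors (1,1,1,1,1).

∂_2: C_2 → C_1 acts by ∂[p,q,r] = [q,r] − [p,r] + [p,q]. For instance
  ∂[2,4,5] = [4,5] − [2,5] + [2,4],
  ∂[1,2,5] = [2,5] − [1,5] + [1,2].
As a 12×6 matrix over Z this has rank 6, with invariant factors (1,1,1,1,1,1).

Now H_k = ker ∂_k / im ∂_{k+1}, so:

  H_0: rank C_0 − rank ∂_1 = 6 − 5 = 1, and the invariant factors of ∂_1 are all 1, so H_0 = Z.
  H_1: rank ker ∂_1 − rank ∂_2 = (12 − 5) − 6 = 1, and the invariant factors of ∂_2 are all 1, so H_1 = Z.
  H_2: rank ker ∂_2 − rank ∂_3 = (6 − 6) − 0 = 0, and there is no ∂_3, so H_2 = 0.

Hence the Betti numbers are b_0 = 1, b_1 = 1, b_2 = 0.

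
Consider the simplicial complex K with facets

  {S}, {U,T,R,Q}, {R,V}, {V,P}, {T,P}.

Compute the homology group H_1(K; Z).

Fix the vertex order P < Q < R < S < T < U < V and write every simplex with vertices in increasing order. Then dim K = 3 and the simplices of K are:

  0-simplices (7): P, Q, R, S, T, U, V
  1-simplices (9): PT, PV, QR, QT, QU, RT, RU, RV, TU
  2-simplices (4): QRT, QRU, QTU, RTU
  3-simplices (1): QRTU

so the chain groups are C_0 ≅ Z^7, C_1 ≅ Z^9, C_2 ≅ Z^4, C_3 ≅ Z^1.

The boundary map ∂_1: C_1 → C_0 is given by ∂[p,q] = [q] − [p]. For instance
  ∂RU = U − R.
The resulting 7×9 matrix has rank 5, and its Smith normal form has invariant factors (1,1,1,1,1).

The boundary map ∂_2: C_2 → C_1 acts by ∂[p,q,r] = [q,r] − [p,r] + [p,q]. For instance
  ∂QRU = RU − QU + QR,
  ∂RTU = TU − RU + RT.
This gives a 9×4 integer matrix of rank 3; reducing to Smith normal form yields diagonal entries (1,1,1).

Boundary ∂_3: C_3 → C_2 sends each 3-simplex σ to the alternating sum Σ_i (−1)^i (σ with its i-th vertex removed). For instance
  ∂QRTU = RTU − QTU + QRU − QRT.
The resulting 4×1 matrix has rank 1, and its Smith normal form has invariant factors (1).

From H_k ≅ ker(∂_k) / im(∂_{k+1}) we obtain:

  H_1: rank ker ∂_1 − rank ∂_2 = (9 − 5) − 3 = 1, and the invariant factors of ∂_2 are all 1, so H_1 ≅ Z.

H_1 = Z.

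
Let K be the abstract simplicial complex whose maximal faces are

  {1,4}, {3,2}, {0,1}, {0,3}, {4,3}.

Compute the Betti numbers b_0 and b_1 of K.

Order the vertices as 0 < 1 < 2 < 3 < 4. Listing each simplex with vertices in this order, K has dimension 1 with simplices:

  0-simplices (5): [0], [1], [2], [3], [4]
  1-simplices (5): [0,1], [0,3], [1,4], [2,3], [3,4]

so the chain groups are C_0 ≅ Z^5, C_1 ≅ Z^5.

∂_1: C_1 → C_0 maps an edge to its endpoints' difference, ∂[p,q] = q − p. For instance
  ∂[0,1] = [1] − [0].
This gives a 5×5 integer matrix of rank 4; reducing to Smith normal form yields diagonal entries (1,1,1,1).

Now H_k = ker ∂_k / im ∂_{k+1}, so:

  H_0: rank C_0 − rank ∂_1 = 5 − 4 = 1, and the invariant factors of ∂_1 are all 1, so H_0 ≅ Z.
  H_1: rank ker ∂_1 − rank ∂_2 = (5 − 4) − 0 = 1, and there is no ∂_2, so H_1 ≅ Z.

As a check, the Euler characteristic is 5 − 5 = 0, which agrees with 1 − 1 = 0.

Hence the Betti numbers are b_0 = 1, b_1 = 1.

b_0 = 1, b_1 = 1.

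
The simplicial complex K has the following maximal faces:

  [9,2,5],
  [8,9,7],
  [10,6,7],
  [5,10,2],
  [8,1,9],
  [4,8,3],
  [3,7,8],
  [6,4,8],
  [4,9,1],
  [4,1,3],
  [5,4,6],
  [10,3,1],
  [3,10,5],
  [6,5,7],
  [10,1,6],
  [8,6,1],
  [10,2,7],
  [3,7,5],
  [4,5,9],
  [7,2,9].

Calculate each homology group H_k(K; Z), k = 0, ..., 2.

Fix the vertex order 1 < 2 < 3 < 4 < 5 < 6 < 7 < 8 < 9 < 10 and write every simplex with vertices in increasing order. Then dim K = 2 and the simplices of K are:

  0-simplices (10): [1], [2], [3], [4], [5], [6], [7], [8], [9], [10]
  1-simplices (30): (30 of them)
  2-simplices (20): (20 of them)

Hence C_0 ≅ Z^10, C_1 ≅ Z^30, C_2 ≅ Z^20.

∂_1: C_1 → C_0 maps an edge to its endpoints' difference, ∂[p,q] = q − p.
The resulting 10×30 matrix has rank 9, and its Smith normal form has invariant factors (1,1,1,1,1,1,1,1,1).

∂_2: C_2 → C_1 maps a triangle to the signed sum of its edges. For instance
  ∂[3,5,7] = [5,7] − [3,7] + [3,5],
  ∂[4,5,6] = [5,6] − [4,6] + [4,5].
The 30×20 boundary matrix has rank 20 and Smith normal form diag(1,1,1,1,1,1,1,1,1,1,1,1,1,1,1,1,1,1,1,2).

Reading off H_k = ker ∂_k / im ∂_{k+1}:

  H_0: rank C_0 − rank ∂_1 = 10 − 9 = 1, and the invariant factors of ∂_1 are all 1, so H_0 = Z.
  H_1: rank ker ∂_1 − rank ∂_2 = (30 − 9) − 20 = 1, and ∂_2 has invariant factor 2 > 1, so H_1 = Z ⊕ Z/2Z.
  H_2: rank ker ∂_2 − rank ∂_3 = (20 − 20) − 0 = 0, and there is no ∂_3, so H_2 = 0.

H_0 = Z,  H_1 = Z ⊕ Z/2Z,  H_2 = 0.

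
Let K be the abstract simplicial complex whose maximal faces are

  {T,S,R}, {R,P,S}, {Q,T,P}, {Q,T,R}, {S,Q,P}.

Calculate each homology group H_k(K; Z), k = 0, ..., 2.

H_0 = Z,  H_1 = Z,  H_2 = 0.

Take the total order P < Q < R < S < T on the vertex set. Then K (dimension 2) consists of the simplices:

  0-simplices (5): P, Q, R, S, T
  1-simplices (10): PQ, PR, PS, PT, QR, QS, QT, RS, RT, ST
  2-simplices (5): PQS, PQT, PRS, QRT, RST

giving chain groups C_0 ≅ Z^5, C_1 ≅ Z^10, C_2 ≅ Z^5.

Boundary ∂_1: C_1 → C_0 maps an edge to its endpoints' difference, ∂[p,q] = q − p. For instance
  ∂QS = S − Q.
This gives a 5×10 integer matrix of rank 4; reducing to Smith normal form yields diagonal entries (1,1,1,1).

Boundary ∂_2: C_2 → C_1 maps a triangle to the signed sum of its edges. For instance
  ∂RST = ST − RT + RS,
  ∂PRS = RS − PS + PR.
The resulting 10×5 matrix has rank 5, and its Smith normal form has invariant factors (1,1,1,1,1).

Computing H_k = (kernel of ∂_k) / (image of ∂_{k+1}):

  H_0: rank C_0 − rank ∂_1 = 5 − 4 = 1, and the invariant factors of ∂_1 are all 1, so H_0 = Z.
  H_1: rank ker ∂_1 − rank ∂_2 = (10 − 4) − 5 = 1, and the invariant factors of ∂_2 are all 1, so H_1 = Z.
  H_2: rank ker ∂_2 − rank ∂_3 = (5 − 5) − 0 = 0, and there is no ∂_3, so H_2 = 0.

(K is a triangulation of the Möbius band.)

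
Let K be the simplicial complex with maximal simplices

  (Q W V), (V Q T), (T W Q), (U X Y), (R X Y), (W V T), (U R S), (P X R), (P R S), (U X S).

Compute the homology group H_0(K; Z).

H_0 = Z^2.

Order the vertices as P < Q < R < S < T < U < V < W < X < Y. Listing each simplex with vertices in this order, K has dimension 2 with simplices:

  0-simplices (10): P, Q, R, S, T, U, V, W, X, Y
  1-simplices (18): PR, PS, PX, QT, QV, QW, RS, RU, RX, RY, SU, SX, TV, TW, UX, UY, VW, XY
  2-simplices (10): PRS, PRX, QTV, QTW, QVW, RSU, RXY, SUX, TVW, UXY

giving chain groups C_0 ≅ Z^10, C_1 ≅ Z^18, C_2 ≅ Z^10.

∂_1: C_1 → C_0 sends each edge [p,q] (with p < q) to q − p.
The resulting 10×18 matrix has rank 8, and its Smith normal form has invariant factors (1,1,1,1,1,1,1,1).

The boundary map ∂_2: C_2 → C_1 acts by ∂[p,q,r] = [q,r] − [p,r] + [p,q]. For instance
  ∂TVW = VW − TW + TV,
  ∂QTV = TV − QV + QT.
This gives a 18×10 integer matrix of rank 9; reducing to Smith normal form yields diagonal entries (1,1,1,1,1,1,1,1,1).

From H_k ≅ ker(∂_k) / im(∂_{k+1}) we obtain:

  H_0: rank C_0 − rank ∂_1 = 10 − 8 = 2, and the invariant factors of ∂_1 are all 1, so H_0 = Z^2.

(K is a triangulation of the disjoint union of the 2-sphere S^2 and the cylinder S^1 x I.)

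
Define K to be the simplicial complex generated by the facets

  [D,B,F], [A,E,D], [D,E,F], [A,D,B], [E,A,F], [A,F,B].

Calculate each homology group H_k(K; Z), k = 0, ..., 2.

Fix the vertex order A < B < D < E < F and write every simplex with vertices in increasing order. Then dim K = 2 and the simplices of K are:

  0-simplices (5): A, B, D, E, F
  1-simplices (9): AB, AD, AE, AF, BD, BF, DE, DF, EF
  2-simplices (6): ABD, ABF, ADE, AEF, BDF, DEF

giving chain groups C_0 ≅ Z^5, C_1 ≅ Z^9, C_2 ≅ Z^6.

Boundary ∂_1: C_1 → C_0 sends each edge [p,q] (with p < q) to q − p.
The 5×9 boundary matrix has rank 4 and Smith normal form diag(1,1,1,1).

Boundary ∂_2: C_2 → C_1 sends each 2-simplex [p,q,r] to [q,r] − [p,r] + [p,q]. For instance
  ∂BDF = DF − BF + BD,
  ∂ABD = BD − AD + AB.
As a 9×6 matrix over Z this has rank 5, with invariant factors (1,1,1,1,1).

From H_k ≅ ker(∂_k) / im(∂_{k+1}) we obtain:

  H_0: rank C_0 − rank ∂_1 = 5 − 4 = 1, and the invariant factors of ∂_1 are all 1, so H_0 ≅ Z.
  H_1: rank ker ∂_1 − rank ∂_2 = (9 − 4) − 5 = 0, and the invariant factors of ∂_2 are all 1, so H_1 ≅ 0.
  H_2: rank ker ∂_2 − rank ∂_3 = (6 − 5) − 0 = 1, and there is no ∂_3, so H_2 ≅ Z.

As a check, the Euler characteristic is 5 − 9 + 6 = 2, which agrees with 1 − 0 + 1 = 2.

H_0 = Z,  H_1 = 0,  H_2 = Z.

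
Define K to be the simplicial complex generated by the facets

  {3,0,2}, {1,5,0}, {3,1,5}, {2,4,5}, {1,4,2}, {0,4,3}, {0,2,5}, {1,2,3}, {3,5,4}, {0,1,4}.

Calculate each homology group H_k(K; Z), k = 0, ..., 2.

Fix the vertex order 0 < 1 < 2 < 3 < 4 < 5 and write every simplex with vertices in increasing order. Then dim K = 2 and the simplices of K are:

  0-simplices (6): [0], [1], [2], [3], [4], [5]
  1-simplices (15): [0,1], [0,2], [0,3], [0,4], [0,5], [1,2], [1,3], [1,4], [1,5], [2,3], [2,4], [2,5], [3,4], [3,5], [4,5]
  2-simplices (10): [0,1,4], [0,1,5], [0,2,3], [0,2,5], [0,3,4], [1,2,3], [1,2,4], [1,3,5], [2,4,5], [3,4,5]

Hence C_0 ≅ Z^6, C_1 ≅ Z^15, C_2 ≅ Z^10.

Boundary ∂_1: C_1 → C_0 is given by ∂[p,q] = [q] − [p]. For instance
  ∂[2,5] = [5] − [2].
This gives a 6×15 integer matrix of rank 5; reducing to Smith normal form yields diagonal entries (1,1,1,1,1).

Boundary ∂_2: C_2 → C_1 acts by ∂[p,q,r] = [q,r] − [p,r] + [p,q]. For instance
  ∂[0,1,5] = [1,5] − [0,5] + [0,1],
  ∂[0,1,4] = [1,4] − [0,4] + [0,1].
This gives a 15×10 integer matrix of rank 10; reducing to Smith normal form yields diagonal entries (1,1,1,1,1,1,1,1,1,2).

Now H_k = ker ∂_k / im ∂_{k+1}, so:

  H_0: rank C_0 − rank ∂_1 = 6 − 5 = 1, and the invariant factors of ∂_1 are all 1, so H_0 = Z.
  H_1: rank ker ∂_1 − rank ∂_2 = (15 − 5) − 10 = 0, and ∂_2 has invariant factor 2 > 1, so H_1 = Z/2.
  H_2: rank ker ∂_2 − rank ∂_3 = (10 − 10) − 0 = 0, and there is no ∂_3, so H_2 = 0.

As a check, the Euler characteristic is 6 − 15 + 10 = 1, which agrees with 1 − 0 + 0 = 1.
(K is a triangulation of the real projective plane RP^2.)

H_0 = Z,  H_1 = Z/2,  H_2 = 0.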